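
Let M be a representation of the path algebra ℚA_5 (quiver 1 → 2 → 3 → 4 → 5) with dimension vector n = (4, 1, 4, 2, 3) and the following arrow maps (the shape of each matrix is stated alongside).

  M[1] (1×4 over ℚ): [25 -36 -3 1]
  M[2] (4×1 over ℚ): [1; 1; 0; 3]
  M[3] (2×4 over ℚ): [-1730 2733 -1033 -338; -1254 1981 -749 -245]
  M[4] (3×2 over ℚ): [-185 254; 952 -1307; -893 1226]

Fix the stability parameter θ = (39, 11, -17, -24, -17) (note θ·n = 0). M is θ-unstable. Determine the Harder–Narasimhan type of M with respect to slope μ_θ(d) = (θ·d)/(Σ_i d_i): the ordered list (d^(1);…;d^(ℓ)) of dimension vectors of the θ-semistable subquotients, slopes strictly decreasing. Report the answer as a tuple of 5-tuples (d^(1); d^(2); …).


Via rank(M_{q-1}∘⋯∘M_p): M ≅ I[1,1]^3, I[1,5], I[3,3]^2, I[3,5], I[5,5].
μ_θ-semistable layers: μ^(1)=39; μ^(2)=-8/5; μ^(3)=-17; μ^(4)=-41/2

((3, 0, 0, 0, 0); (1, 1, 1, 1, 1); (0, 0, 2, 0, 2); (0, 0, 1, 1, 0))


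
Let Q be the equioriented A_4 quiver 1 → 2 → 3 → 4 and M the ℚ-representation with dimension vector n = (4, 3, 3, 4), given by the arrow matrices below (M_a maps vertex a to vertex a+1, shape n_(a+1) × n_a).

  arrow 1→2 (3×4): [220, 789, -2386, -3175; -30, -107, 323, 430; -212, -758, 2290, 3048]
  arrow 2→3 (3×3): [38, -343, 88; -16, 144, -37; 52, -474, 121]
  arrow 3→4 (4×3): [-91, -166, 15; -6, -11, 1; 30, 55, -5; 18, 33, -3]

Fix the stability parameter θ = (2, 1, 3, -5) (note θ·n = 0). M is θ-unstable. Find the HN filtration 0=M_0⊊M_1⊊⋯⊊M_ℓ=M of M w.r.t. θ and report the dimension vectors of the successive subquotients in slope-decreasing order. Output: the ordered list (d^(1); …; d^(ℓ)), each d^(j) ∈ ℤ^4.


Via rank(M_{q-1}∘⋯∘M_p): M ≅ I[1,1]^2, I[1,2], I[1,4], I[2,3], I[3,4], I[4,4]^2.
μ_θ-semistable layers: μ^(1)=3; μ^(2)=2; μ^(3)=3/2; μ^(4)=1; μ^(5)=1/4; μ^(6)=-1; μ^(7)=-5

((0, 0, 1, 0); (2, 0, 0, 0); (1, 1, 0, 0); (0, 1, 0, 0); (1, 1, 1, 1); (0, 0, 1, 1); (0, 0, 0, 2))


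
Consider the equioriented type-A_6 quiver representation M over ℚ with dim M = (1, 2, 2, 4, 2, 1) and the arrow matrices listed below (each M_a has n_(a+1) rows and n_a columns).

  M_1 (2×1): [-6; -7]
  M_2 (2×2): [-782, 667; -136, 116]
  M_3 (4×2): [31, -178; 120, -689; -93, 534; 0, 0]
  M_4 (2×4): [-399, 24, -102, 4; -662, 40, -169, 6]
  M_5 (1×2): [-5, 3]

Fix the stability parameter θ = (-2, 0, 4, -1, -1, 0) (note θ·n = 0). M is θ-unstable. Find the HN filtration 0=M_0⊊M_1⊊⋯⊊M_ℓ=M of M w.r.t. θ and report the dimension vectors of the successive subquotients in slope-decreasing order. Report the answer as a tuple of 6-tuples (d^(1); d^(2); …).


Via rank(M_{q-1}∘⋯∘M_p): M ≅ I[1,5], I[2,2], I[3,4], I[4,4], I[4,6].
μ_θ-semistable layers: μ^(1)=3/2; μ^(2)=2/3; μ^(3)=0; μ^(4)=-1; μ^(5)=-2

((0, 0, 1, 1, 0, 0); (0, 0, 1, 1, 1, 0); (0, 2, 0, 0, 0, 1); (0, 0, 0, 2, 1, 0); (1, 0, 0, 0, 0, 0))


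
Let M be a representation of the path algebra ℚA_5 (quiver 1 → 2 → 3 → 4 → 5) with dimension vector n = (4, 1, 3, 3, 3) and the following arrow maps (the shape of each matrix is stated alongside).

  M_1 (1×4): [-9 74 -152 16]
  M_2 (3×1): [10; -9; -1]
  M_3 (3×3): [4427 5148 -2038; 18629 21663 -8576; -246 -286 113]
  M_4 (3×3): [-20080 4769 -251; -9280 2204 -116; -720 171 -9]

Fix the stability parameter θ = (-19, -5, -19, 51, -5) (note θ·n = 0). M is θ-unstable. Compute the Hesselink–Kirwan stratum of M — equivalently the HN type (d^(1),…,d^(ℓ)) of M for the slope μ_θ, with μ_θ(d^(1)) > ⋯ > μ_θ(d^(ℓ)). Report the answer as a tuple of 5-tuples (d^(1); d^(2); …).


Barcode: M ≅ I[1,1]^3, I[1,4], I[3,4], I[3,5], I[5,5]^2. HN layers by μ_θ (5 steps, strictly decreasing):
  μ^(1)=51; μ^(2)=23; μ^(3)=-5; μ^(4)=-12; μ^(5)=-19

((0, 0, 0, 2, 0); (0, 0, 0, 1, 1); (0, 0, 0, 0, 2); (0, 1, 1, 0, 0); (4, 0, 2, 0, 0))


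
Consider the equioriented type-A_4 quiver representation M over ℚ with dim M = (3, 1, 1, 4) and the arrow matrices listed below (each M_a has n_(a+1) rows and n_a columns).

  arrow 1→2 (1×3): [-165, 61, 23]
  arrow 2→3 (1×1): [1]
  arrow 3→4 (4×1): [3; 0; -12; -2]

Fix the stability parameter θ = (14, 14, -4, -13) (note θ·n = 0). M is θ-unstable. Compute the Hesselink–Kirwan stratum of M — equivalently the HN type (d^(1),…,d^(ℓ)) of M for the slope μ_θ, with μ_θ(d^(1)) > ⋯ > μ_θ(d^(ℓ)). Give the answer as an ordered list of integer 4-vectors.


Via rank(M_{q-1}∘⋯∘M_p): M ≅ I[1,1]^2, I[1,4], I[4,4]^3.
μ_θ-semistable layers: μ^(1)=14; μ^(2)=11/4; μ^(3)=-13

((2, 0, 0, 0); (1, 1, 1, 1); (0, 0, 0, 3))


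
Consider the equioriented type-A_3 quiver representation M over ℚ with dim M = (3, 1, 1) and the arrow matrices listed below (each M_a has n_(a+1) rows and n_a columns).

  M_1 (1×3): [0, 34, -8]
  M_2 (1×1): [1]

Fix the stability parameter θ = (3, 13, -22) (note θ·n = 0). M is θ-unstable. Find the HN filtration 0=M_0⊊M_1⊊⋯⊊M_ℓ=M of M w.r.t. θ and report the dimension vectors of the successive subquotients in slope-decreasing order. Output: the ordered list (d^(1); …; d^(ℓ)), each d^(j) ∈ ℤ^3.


Barcode: M ≅ I[1,1]^2, I[1,3]. HN layers by μ_θ (2 steps, strictly decreasing):
  μ^(1)=3; μ^(2)=-2

((2, 0, 0); (1, 1, 1))


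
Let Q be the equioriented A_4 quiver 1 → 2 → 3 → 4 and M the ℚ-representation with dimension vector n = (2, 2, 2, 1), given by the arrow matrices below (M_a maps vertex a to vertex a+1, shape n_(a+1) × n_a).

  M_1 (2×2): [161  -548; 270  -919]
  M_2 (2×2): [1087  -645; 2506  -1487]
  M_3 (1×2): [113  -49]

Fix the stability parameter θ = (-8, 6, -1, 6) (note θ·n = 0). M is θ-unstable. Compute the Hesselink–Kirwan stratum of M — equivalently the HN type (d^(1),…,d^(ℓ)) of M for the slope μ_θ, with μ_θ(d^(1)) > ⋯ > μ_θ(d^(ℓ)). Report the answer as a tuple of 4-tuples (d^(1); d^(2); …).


Barcode: M ≅ I[1,3], I[1,4]. HN layers by μ_θ (3 steps, strictly decreasing):
  μ^(1)=6; μ^(2)=5/2; μ^(3)=-8

((0, 0, 0, 1); (0, 2, 2, 0); (2, 0, 0, 0))


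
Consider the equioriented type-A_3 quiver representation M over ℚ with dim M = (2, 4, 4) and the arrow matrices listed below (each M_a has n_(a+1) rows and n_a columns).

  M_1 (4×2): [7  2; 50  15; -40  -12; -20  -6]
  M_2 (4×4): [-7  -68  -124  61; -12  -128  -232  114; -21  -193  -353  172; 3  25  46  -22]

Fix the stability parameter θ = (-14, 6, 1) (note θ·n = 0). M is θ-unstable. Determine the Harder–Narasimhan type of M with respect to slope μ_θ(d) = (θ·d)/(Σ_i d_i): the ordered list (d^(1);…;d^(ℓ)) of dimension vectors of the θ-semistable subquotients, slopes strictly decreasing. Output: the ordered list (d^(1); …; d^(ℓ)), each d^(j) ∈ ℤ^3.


Via rank(M_{q-1}∘⋯∘M_p): M ≅ I[1,3]^2, I[2,3]^2.
μ_θ-semistable layers: μ^(1)=7/2; μ^(2)=-14

((0, 4, 4); (2, 0, 0))


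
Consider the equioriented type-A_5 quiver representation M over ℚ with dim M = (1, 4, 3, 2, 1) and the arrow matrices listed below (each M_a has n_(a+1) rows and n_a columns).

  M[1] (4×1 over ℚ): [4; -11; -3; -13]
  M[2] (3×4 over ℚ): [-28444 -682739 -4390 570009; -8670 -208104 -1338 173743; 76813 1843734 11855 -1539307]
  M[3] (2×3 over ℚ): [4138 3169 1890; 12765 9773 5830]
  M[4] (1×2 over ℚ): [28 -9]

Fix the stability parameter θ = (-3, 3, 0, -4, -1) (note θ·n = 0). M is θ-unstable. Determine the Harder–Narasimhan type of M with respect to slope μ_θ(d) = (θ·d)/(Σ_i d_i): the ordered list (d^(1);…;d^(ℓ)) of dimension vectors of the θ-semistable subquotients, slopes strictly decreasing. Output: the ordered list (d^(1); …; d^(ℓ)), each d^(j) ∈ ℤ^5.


Interval decomposition of M: I[1,5], I[2,2], I[2,3], I[2,4].
HN type (ℓ=5): μ^(1)=3; μ^(2)=3/2; μ^(3)=-1/3; μ^(4)=-1/2; μ^(5)=-3

((0, 1, 0, 0, 0); (0, 1, 1, 0, 0); (0, 1, 1, 1, 0); (0, 1, 1, 1, 1); (1, 0, 0, 0, 0))


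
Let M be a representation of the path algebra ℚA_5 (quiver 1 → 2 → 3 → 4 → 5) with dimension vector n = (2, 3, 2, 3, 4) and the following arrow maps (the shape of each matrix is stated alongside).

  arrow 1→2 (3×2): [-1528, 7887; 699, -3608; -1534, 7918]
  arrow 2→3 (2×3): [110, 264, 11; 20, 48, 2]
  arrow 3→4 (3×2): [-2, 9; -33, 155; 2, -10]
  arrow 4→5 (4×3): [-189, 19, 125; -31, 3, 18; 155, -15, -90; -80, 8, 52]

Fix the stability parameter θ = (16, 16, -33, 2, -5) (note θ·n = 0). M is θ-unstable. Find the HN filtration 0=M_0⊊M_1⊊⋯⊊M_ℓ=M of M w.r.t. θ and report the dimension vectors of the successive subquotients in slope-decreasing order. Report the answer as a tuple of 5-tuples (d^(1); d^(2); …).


Barcode: M ≅ I[1,2], I[1,5], I[2,2], I[3,4], I[4,5], I[5,5]^2. HN layers by μ_θ (6 steps, strictly decreasing):
  μ^(1)=16; μ^(2)=2; μ^(3)=-4/5; μ^(4)=-3/2; μ^(5)=-5; μ^(6)=-33

((1, 2, 0, 0, 0); (0, 0, 0, 1, 0); (1, 1, 1, 1, 1); (0, 0, 0, 1, 1); (0, 0, 0, 0, 2); (0, 0, 1, 0, 0))


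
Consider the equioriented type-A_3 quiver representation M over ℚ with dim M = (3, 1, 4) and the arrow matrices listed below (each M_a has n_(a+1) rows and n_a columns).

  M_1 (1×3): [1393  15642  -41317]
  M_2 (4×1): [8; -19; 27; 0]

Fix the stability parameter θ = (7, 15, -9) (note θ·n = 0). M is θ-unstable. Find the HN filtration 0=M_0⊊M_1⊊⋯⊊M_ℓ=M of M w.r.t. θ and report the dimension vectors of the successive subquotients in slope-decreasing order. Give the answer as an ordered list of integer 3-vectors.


Via rank(M_{q-1}∘⋯∘M_p): M ≅ I[1,1]^2, I[1,3], I[3,3]^3.
μ_θ-semistable layers: μ^(1)=7; μ^(2)=13/3; μ^(3)=-9

((2, 0, 0); (1, 1, 1); (0, 0, 3))


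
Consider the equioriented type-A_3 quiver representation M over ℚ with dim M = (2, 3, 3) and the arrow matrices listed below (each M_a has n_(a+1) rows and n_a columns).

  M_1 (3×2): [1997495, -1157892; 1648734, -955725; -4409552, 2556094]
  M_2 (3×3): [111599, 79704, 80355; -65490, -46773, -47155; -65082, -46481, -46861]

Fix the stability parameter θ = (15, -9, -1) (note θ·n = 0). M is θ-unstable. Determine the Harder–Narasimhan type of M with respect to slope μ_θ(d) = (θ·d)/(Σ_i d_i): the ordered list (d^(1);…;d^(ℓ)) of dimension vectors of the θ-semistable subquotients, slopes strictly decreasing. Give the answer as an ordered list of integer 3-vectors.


Via rank(M_{q-1}∘⋯∘M_p): M ≅ I[1,3]^2, I[2,3].
μ_θ-semistable layers: μ^(1)=5/3; μ^(2)=-1; μ^(3)=-9

((2, 2, 2); (0, 0, 1); (0, 1, 0))


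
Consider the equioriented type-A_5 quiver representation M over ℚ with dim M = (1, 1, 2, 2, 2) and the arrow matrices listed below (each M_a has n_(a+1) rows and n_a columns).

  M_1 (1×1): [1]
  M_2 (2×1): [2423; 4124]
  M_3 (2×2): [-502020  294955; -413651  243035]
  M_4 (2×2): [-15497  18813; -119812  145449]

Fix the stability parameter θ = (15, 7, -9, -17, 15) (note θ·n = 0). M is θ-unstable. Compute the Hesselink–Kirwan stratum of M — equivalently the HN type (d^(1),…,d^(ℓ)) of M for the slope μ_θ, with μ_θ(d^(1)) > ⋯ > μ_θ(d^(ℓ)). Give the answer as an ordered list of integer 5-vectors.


Barcode: M ≅ I[1,5], I[3,5]. HN layers by μ_θ (3 steps, strictly decreasing):
  μ^(1)=15; μ^(2)=-1; μ^(3)=-13

((0, 0, 0, 0, 2); (1, 1, 1, 1, 0); (0, 0, 1, 1, 0))


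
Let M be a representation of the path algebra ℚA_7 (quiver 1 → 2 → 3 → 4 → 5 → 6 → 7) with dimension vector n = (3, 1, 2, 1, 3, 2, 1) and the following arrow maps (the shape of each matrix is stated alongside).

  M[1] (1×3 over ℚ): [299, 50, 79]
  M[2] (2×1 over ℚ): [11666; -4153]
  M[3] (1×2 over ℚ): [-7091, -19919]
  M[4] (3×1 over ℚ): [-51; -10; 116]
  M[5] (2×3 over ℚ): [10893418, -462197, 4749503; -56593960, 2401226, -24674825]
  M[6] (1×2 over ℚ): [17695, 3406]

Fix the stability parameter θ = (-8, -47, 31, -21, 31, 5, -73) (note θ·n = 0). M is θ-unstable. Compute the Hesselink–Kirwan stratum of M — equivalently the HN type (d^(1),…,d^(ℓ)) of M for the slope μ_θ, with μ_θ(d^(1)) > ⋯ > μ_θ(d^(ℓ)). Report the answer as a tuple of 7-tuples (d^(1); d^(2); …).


Barcode: M ≅ I[1,1]^2, I[1,5], I[3,3], I[5,6], I[5,7]. HN layers by μ_θ (6 steps, strictly decreasing):
  μ^(1)=31; μ^(2)=18; μ^(3)=5; μ^(4)=-8; μ^(5)=-37/3; μ^(6)=-55/2

((0, 0, 1, 0, 1, 0, 0); (0, 0, 0, 0, 1, 1, 0); (0, 0, 1, 1, 0, 0, 0); (2, 0, 0, 0, 0, 0, 0); (0, 0, 0, 0, 1, 1, 1); (1, 1, 0, 0, 0, 0, 0))


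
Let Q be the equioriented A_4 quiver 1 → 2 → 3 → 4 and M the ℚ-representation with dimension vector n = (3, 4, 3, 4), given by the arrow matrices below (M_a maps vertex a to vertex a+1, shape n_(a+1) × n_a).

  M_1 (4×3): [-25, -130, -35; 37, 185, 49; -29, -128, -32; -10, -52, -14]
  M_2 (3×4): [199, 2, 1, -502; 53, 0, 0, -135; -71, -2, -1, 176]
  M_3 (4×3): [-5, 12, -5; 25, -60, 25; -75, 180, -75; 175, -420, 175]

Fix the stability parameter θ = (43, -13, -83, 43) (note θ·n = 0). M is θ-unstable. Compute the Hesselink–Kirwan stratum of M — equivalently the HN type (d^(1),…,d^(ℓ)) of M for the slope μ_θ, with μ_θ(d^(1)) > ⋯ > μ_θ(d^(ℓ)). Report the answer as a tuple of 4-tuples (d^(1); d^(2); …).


Barcode: M ≅ I[1,2], I[1,3]^2, I[2,4], I[4,4]^3. HN layers by μ_θ (4 steps, strictly decreasing):
  μ^(1)=43; μ^(2)=15; μ^(3)=-53/3; μ^(4)=-48

((0, 0, 0, 4); (1, 1, 0, 0); (2, 2, 2, 0); (0, 1, 1, 0))


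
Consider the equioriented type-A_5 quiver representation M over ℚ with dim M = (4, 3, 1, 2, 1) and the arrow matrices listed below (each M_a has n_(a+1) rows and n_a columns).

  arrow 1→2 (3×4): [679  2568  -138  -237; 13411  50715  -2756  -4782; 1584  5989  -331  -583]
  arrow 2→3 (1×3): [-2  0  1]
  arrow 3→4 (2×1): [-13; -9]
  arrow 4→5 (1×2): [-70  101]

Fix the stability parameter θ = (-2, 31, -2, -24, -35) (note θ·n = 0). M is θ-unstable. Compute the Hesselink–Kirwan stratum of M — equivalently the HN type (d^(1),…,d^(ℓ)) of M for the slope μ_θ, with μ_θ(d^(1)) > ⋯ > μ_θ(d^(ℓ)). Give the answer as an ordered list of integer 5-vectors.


Interval decomposition of M: I[1,1], I[1,2]^2, I[1,5], I[4,4].
HN type (ℓ=4): μ^(1)=31; μ^(2)=-2; μ^(3)=-32/5; μ^(4)=-24

((0, 2, 0, 0, 0); (3, 0, 0, 0, 0); (1, 1, 1, 1, 1); (0, 0, 0, 1, 0))


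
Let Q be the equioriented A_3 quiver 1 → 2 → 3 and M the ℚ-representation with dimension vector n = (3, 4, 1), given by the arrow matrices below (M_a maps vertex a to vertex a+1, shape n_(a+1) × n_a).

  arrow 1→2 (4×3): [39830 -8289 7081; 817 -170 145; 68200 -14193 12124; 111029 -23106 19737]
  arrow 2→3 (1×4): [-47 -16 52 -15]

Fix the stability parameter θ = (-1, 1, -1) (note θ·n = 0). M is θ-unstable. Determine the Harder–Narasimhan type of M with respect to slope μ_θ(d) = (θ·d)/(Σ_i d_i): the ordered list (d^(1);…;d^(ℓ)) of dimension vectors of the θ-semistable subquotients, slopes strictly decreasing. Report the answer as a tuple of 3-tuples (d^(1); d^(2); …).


Barcode: M ≅ I[1,2]^2, I[1,3], I[2,2]. HN layers by μ_θ (3 steps, strictly decreasing):
  μ^(1)=1; μ^(2)=0; μ^(3)=-1

((0, 3, 0); (0, 1, 1); (3, 0, 0))


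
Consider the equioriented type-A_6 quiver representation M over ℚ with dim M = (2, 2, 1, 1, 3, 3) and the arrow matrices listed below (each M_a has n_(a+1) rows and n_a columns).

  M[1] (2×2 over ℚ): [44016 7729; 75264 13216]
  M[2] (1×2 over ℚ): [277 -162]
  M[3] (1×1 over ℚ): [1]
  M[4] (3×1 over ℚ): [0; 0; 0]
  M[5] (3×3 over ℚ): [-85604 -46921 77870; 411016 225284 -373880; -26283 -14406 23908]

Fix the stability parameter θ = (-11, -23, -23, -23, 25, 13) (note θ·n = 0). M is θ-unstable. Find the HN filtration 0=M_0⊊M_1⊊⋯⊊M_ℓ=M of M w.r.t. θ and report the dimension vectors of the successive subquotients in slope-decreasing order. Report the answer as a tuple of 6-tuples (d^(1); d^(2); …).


Interval decomposition of M: I[1,1], I[1,4], I[2,2], I[5,5], I[5,6]^2, I[6,6].
HN type (ℓ=6): μ^(1)=25; μ^(2)=19; μ^(3)=13; μ^(4)=-11; μ^(5)=-20; μ^(6)=-23

((0, 0, 0, 0, 1, 0); (0, 0, 0, 0, 2, 2); (0, 0, 0, 0, 0, 1); (1, 0, 0, 0, 0, 0); (1, 1, 1, 1, 0, 0); (0, 1, 0, 0, 0, 0))


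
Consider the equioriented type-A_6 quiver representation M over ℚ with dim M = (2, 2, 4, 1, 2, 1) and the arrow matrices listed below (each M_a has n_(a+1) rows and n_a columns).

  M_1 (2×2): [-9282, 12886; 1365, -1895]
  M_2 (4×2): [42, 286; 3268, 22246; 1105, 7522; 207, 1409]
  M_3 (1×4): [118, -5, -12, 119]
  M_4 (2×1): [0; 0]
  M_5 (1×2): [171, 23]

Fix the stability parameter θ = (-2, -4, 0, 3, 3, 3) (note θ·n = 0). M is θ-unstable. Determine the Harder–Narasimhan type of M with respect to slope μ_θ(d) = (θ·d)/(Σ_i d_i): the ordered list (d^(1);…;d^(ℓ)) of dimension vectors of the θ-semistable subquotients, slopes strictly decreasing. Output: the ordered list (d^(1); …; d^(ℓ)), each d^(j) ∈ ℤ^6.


Via rank(M_{q-1}∘⋯∘M_p): M ≅ I[1,1], I[1,4], I[2,3], I[3,3]^2, I[5,5], I[5,6].
μ_θ-semistable layers: μ^(1)=3; μ^(2)=0; μ^(3)=-2; μ^(4)=-3; μ^(5)=-4

((0, 0, 0, 1, 2, 1); (0, 0, 4, 0, 0, 0); (1, 0, 0, 0, 0, 0); (1, 1, 0, 0, 0, 0); (0, 1, 0, 0, 0, 0))


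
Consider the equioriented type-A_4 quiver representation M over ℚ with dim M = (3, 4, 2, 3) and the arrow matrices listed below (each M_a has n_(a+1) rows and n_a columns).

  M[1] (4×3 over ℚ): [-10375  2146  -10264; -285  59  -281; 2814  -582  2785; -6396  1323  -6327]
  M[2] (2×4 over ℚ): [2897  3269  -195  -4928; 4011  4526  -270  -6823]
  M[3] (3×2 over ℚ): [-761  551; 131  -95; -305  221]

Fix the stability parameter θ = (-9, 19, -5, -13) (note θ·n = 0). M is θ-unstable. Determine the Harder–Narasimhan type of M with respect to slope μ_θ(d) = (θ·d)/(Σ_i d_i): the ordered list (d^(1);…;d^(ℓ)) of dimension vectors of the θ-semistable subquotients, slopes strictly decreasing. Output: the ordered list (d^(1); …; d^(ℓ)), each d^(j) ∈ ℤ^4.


Via rank(M_{q-1}∘⋯∘M_p): M ≅ I[1,2], I[1,4]^2, I[2,2], I[4,4].
μ_θ-semistable layers: μ^(1)=19; μ^(2)=1/3; μ^(3)=-9; μ^(4)=-13

((0, 2, 0, 0); (0, 2, 2, 2); (3, 0, 0, 0); (0, 0, 0, 1))


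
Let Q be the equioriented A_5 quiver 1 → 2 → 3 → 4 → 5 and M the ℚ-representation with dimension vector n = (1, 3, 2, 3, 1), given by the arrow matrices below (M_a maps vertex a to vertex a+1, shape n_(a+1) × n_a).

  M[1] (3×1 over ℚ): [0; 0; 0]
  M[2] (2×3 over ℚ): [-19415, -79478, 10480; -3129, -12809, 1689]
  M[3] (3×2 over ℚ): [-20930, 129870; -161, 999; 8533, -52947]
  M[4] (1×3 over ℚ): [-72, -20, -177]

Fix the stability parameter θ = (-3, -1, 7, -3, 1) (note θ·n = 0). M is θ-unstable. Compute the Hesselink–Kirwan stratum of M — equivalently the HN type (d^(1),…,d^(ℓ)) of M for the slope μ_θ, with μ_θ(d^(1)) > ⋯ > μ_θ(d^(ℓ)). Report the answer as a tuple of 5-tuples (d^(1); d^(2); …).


Interval decomposition of M: I[1,1], I[2,2], I[2,3], I[2,5], I[4,4]^2.
HN type (ℓ=4): μ^(1)=7; μ^(2)=5/3; μ^(3)=-1; μ^(4)=-3

((0, 0, 1, 0, 0); (0, 0, 1, 1, 1); (0, 3, 0, 0, 0); (1, 0, 0, 2, 0))


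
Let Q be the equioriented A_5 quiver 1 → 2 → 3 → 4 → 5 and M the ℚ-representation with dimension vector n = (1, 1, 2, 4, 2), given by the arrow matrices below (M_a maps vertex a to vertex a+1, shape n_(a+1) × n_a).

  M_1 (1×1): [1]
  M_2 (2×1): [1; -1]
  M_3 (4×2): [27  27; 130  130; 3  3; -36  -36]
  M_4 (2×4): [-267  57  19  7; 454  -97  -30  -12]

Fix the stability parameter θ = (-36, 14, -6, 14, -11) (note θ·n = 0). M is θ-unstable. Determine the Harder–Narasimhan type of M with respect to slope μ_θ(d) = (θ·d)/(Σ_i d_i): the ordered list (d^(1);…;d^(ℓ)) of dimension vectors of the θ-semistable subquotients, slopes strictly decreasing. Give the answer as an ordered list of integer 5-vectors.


Interval decomposition of M: I[1,3], I[3,5], I[4,4]^2, I[4,5].
HN type (ℓ=5): μ^(1)=14; μ^(2)=4; μ^(3)=3/2; μ^(4)=-6; μ^(5)=-36

((0, 0, 0, 2, 0); (0, 1, 1, 0, 0); (0, 0, 0, 2, 2); (0, 0, 1, 0, 0); (1, 0, 0, 0, 0))


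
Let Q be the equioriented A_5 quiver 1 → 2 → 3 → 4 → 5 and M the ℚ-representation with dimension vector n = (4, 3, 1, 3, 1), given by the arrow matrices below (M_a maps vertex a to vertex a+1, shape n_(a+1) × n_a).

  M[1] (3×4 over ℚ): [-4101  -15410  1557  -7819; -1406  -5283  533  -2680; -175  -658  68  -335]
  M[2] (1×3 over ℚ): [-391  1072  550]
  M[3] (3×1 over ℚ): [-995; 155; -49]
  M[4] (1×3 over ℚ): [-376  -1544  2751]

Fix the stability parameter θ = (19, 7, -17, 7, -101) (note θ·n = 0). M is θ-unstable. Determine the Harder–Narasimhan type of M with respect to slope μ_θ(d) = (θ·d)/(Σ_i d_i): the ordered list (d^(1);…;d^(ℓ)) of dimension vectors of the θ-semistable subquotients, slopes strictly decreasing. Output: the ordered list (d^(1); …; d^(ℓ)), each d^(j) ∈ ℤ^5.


Via rank(M_{q-1}∘⋯∘M_p): M ≅ I[1,1], I[1,2]^2, I[1,5], I[4,4]^2.
μ_θ-semistable layers: μ^(1)=19; μ^(2)=13; μ^(3)=7; μ^(4)=-17

((1, 0, 0, 0, 0); (2, 2, 0, 0, 0); (0, 0, 0, 2, 0); (1, 1, 1, 1, 1))


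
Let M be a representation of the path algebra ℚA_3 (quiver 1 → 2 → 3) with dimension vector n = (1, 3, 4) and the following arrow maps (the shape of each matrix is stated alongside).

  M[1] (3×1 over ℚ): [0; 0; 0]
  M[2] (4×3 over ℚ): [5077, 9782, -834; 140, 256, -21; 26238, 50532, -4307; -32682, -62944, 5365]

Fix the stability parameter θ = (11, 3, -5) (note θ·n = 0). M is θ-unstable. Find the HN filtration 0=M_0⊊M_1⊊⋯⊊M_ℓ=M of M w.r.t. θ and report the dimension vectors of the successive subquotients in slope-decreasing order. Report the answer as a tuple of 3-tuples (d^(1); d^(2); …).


Via rank(M_{q-1}∘⋯∘M_p): M ≅ I[1,1], I[2,3]^3, I[3,3].
μ_θ-semistable layers: μ^(1)=11; μ^(2)=-1; μ^(3)=-5

((1, 0, 0); (0, 3, 3); (0, 0, 1))


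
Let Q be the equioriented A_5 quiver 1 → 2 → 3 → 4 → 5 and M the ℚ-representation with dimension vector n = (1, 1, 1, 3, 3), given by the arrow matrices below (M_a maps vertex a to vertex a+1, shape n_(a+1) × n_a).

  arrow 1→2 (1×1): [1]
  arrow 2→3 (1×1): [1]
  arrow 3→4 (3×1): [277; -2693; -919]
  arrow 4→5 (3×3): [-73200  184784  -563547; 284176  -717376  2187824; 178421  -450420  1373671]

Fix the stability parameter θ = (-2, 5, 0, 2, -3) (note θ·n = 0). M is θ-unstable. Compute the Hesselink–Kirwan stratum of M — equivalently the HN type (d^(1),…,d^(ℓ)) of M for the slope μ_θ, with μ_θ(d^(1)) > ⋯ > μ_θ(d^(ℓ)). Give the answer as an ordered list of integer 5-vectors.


Via rank(M_{q-1}∘⋯∘M_p): M ≅ I[1,5], I[4,4], I[4,5], I[5,5].
μ_θ-semistable layers: μ^(1)=2; μ^(2)=1; μ^(3)=-1/2; μ^(4)=-2; μ^(5)=-3

((0, 0, 0, 1, 0); (0, 1, 1, 1, 1); (0, 0, 0, 1, 1); (1, 0, 0, 0, 0); (0, 0, 0, 0, 1))


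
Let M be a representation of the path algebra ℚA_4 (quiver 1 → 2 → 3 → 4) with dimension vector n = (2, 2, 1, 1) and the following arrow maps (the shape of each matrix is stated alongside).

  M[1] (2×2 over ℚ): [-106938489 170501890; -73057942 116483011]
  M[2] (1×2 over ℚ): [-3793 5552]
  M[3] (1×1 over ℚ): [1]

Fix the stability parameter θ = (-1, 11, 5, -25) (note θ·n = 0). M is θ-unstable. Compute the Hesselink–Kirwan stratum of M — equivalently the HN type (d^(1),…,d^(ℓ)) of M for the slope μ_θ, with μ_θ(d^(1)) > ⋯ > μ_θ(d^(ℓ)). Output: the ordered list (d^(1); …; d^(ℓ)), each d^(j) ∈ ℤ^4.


Interval decomposition of M: I[1,2], I[1,4].
HN type (ℓ=3): μ^(1)=11; μ^(2)=-1; μ^(3)=-5/2

((0, 1, 0, 0); (1, 0, 0, 0); (1, 1, 1, 1))


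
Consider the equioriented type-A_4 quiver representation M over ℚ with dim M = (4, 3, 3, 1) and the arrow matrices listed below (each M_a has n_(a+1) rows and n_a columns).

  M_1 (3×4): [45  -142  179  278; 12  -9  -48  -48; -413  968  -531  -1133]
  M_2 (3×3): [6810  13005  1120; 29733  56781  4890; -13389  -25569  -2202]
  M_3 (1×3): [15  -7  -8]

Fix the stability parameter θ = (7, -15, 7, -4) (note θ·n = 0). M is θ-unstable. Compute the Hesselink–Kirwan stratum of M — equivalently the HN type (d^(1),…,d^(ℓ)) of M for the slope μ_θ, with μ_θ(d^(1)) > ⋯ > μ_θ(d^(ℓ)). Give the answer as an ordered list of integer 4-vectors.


Barcode: M ≅ I[1,1], I[1,2], I[1,3], I[1,4], I[3,3]. HN layers by μ_θ (3 steps, strictly decreasing):
  μ^(1)=7; μ^(2)=3/2; μ^(3)=-4

((1, 0, 2, 0); (0, 0, 1, 1); (3, 3, 0, 0))


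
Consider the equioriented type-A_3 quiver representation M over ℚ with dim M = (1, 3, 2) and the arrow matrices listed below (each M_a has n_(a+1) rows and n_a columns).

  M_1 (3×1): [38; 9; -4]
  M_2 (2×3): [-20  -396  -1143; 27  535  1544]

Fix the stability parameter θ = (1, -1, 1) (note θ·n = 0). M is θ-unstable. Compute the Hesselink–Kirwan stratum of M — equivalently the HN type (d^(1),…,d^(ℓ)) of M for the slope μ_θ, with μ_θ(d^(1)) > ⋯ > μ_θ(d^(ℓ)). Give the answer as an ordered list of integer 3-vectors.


Via rank(M_{q-1}∘⋯∘M_p): M ≅ I[1,3], I[2,2], I[2,3].
μ_θ-semistable layers: μ^(1)=1; μ^(2)=0; μ^(3)=-1

((0, 0, 2); (1, 1, 0); (0, 2, 0))


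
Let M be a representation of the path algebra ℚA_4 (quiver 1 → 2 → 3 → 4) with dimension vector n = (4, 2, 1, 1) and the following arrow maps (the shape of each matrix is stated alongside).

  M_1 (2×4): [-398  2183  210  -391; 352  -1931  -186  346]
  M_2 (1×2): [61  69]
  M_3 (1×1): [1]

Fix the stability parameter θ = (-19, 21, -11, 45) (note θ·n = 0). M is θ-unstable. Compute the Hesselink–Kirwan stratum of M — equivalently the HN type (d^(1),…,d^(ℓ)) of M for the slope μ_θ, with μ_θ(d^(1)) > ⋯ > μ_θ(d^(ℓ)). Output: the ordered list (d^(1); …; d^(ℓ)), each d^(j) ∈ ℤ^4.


Via rank(M_{q-1}∘⋯∘M_p): M ≅ I[1,1]^2, I[1,2], I[1,4].
μ_θ-semistable layers: μ^(1)=45; μ^(2)=21; μ^(3)=5; μ^(4)=-19

((0, 0, 0, 1); (0, 1, 0, 0); (0, 1, 1, 0); (4, 0, 0, 0))


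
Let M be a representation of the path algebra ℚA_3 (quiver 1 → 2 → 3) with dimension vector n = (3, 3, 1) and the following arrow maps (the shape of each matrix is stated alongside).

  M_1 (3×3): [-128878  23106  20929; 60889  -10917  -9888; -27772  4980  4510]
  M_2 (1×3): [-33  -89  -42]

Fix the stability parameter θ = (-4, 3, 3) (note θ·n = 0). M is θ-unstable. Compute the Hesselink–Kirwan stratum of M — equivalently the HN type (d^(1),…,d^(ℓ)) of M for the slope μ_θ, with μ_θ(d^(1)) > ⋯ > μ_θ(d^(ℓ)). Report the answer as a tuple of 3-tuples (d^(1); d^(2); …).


Interval decomposition of M: I[1,1], I[1,2], I[1,3], I[2,2].
HN type (ℓ=2): μ^(1)=3; μ^(2)=-4

((0, 3, 1); (3, 0, 0))


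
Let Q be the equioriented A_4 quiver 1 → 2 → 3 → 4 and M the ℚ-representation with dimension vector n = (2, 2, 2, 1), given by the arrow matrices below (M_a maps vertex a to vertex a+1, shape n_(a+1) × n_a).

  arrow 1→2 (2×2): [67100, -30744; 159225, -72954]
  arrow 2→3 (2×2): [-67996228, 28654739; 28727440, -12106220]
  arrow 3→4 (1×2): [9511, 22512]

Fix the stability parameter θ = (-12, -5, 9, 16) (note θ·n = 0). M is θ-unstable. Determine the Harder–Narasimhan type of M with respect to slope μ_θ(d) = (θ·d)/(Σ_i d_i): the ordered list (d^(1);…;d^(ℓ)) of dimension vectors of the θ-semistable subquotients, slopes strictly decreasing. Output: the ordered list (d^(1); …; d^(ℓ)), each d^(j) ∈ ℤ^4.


Via rank(M_{q-1}∘⋯∘M_p): M ≅ I[1,1], I[1,4], I[2,2], I[3,3].
μ_θ-semistable layers: μ^(1)=16; μ^(2)=9; μ^(3)=-5; μ^(4)=-12

((0, 0, 0, 1); (0, 0, 2, 0); (0, 2, 0, 0); (2, 0, 0, 0))


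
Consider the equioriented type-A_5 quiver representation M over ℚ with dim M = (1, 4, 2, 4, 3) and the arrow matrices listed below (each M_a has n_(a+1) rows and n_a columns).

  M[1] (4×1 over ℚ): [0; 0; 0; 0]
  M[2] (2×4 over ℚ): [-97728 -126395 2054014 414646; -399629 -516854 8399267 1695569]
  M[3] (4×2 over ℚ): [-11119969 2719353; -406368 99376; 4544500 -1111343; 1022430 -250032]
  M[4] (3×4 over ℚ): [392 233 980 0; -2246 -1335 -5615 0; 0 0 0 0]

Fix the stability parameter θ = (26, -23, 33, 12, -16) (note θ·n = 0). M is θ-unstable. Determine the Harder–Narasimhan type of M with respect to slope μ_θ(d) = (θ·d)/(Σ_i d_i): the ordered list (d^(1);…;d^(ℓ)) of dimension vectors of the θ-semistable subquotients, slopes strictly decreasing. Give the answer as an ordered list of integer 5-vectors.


Barcode: M ≅ I[1,1], I[2,2]^2, I[2,4], I[2,5], I[4,4], I[4,5], I[5,5]. HN layers by μ_θ (7 steps, strictly decreasing):
  μ^(1)=26; μ^(2)=45/2; μ^(3)=12; μ^(4)=29/3; μ^(5)=-2; μ^(6)=-16; μ^(7)=-23

((1, 0, 0, 0, 0); (0, 0, 1, 1, 0); (0, 0, 0, 1, 0); (0, 0, 1, 1, 1); (0, 0, 0, 1, 1); (0, 0, 0, 0, 1); (0, 4, 0, 0, 0))


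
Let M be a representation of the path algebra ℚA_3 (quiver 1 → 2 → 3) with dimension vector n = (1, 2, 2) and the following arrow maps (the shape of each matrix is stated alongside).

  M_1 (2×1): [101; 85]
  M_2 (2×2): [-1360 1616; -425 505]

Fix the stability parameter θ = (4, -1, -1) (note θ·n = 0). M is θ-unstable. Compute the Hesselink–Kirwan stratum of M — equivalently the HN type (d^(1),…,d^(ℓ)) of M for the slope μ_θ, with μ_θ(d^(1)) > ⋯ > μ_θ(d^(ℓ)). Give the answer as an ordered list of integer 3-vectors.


Via rank(M_{q-1}∘⋯∘M_p): M ≅ I[1,2], I[2,3], I[3,3].
μ_θ-semistable layers: μ^(1)=3/2; μ^(2)=-1

((1, 1, 0); (0, 1, 2))


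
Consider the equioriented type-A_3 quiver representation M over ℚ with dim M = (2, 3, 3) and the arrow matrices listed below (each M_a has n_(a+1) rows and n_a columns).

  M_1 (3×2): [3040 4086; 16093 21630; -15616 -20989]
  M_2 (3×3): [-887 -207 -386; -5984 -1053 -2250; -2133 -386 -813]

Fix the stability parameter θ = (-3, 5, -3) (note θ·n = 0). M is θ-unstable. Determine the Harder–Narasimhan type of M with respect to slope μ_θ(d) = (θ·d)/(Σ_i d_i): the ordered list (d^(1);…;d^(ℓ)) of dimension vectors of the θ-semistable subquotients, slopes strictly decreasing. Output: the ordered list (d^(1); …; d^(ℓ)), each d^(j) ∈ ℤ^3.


Barcode: M ≅ I[1,3]^2, I[2,3]. HN layers by μ_θ (2 steps, strictly decreasing):
  μ^(1)=1; μ^(2)=-3

((0, 3, 3); (2, 0, 0))


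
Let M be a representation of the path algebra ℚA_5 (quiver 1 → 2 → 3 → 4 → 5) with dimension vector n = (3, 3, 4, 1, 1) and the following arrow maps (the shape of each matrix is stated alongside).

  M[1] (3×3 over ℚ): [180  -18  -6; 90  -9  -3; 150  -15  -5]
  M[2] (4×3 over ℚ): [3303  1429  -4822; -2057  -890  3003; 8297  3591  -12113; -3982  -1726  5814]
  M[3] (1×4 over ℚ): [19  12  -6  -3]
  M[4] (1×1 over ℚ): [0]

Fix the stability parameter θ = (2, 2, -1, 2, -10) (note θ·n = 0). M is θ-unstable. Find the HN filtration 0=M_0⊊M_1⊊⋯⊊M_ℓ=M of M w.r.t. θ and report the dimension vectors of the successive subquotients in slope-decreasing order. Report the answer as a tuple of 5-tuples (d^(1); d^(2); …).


Barcode: M ≅ I[1,1]^2, I[1,4], I[2,3]^2, I[3,3], I[5,5]. HN layers by μ_θ (5 steps, strictly decreasing):
  μ^(1)=2; μ^(2)=1; μ^(3)=1/2; μ^(4)=-1; μ^(5)=-10

((2, 0, 0, 1, 0); (1, 1, 1, 0, 0); (0, 2, 2, 0, 0); (0, 0, 1, 0, 0); (0, 0, 0, 0, 1))


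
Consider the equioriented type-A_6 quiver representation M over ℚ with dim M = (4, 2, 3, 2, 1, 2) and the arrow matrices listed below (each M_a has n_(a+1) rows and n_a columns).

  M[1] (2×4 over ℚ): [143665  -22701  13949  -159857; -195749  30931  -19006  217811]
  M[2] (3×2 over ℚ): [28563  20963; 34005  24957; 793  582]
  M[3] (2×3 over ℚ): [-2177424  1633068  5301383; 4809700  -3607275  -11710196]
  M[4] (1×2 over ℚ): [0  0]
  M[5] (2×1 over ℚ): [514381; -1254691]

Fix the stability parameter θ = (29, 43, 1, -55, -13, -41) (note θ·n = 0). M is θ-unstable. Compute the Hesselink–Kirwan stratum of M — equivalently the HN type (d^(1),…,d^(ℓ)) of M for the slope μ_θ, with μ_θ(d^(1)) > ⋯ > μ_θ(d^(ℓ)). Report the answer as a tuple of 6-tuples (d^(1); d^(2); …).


Via rank(M_{q-1}∘⋯∘M_p): M ≅ I[1,1]^2, I[1,4]^2, I[3,3], I[5,6], I[6,6].
μ_θ-semistable layers: μ^(1)=29; μ^(2)=9/2; μ^(3)=1; μ^(4)=-27; μ^(5)=-41

((2, 0, 0, 0, 0, 0); (2, 2, 2, 2, 0, 0); (0, 0, 1, 0, 0, 0); (0, 0, 0, 0, 1, 1); (0, 0, 0, 0, 0, 1))


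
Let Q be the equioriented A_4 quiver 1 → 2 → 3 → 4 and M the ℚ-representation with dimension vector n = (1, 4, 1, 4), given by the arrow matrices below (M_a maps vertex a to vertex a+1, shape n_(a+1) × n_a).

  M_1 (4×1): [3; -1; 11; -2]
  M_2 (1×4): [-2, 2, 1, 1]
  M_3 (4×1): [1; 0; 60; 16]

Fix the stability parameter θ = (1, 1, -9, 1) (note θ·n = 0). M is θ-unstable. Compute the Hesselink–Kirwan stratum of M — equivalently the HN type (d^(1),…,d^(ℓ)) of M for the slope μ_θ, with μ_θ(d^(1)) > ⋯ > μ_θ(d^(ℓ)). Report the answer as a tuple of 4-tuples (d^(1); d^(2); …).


Barcode: M ≅ I[1,4], I[2,2]^3, I[4,4]^3. HN layers by μ_θ (2 steps, strictly decreasing):
  μ^(1)=1; μ^(2)=-7/3

((0, 3, 0, 4); (1, 1, 1, 0))


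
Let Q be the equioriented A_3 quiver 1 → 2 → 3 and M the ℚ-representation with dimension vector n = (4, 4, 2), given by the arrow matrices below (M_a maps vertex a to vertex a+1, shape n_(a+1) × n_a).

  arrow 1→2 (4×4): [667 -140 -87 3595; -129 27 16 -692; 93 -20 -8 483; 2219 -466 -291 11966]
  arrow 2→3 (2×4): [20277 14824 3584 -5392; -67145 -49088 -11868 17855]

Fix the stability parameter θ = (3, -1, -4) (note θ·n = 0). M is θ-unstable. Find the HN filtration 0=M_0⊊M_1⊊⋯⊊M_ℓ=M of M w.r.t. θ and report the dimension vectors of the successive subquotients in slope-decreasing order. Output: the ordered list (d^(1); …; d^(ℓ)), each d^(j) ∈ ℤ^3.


Interval decomposition of M: I[1,2]^2, I[1,3]^2.
HN type (ℓ=2): μ^(1)=1; μ^(2)=-2/3

((2, 2, 0); (2, 2, 2))


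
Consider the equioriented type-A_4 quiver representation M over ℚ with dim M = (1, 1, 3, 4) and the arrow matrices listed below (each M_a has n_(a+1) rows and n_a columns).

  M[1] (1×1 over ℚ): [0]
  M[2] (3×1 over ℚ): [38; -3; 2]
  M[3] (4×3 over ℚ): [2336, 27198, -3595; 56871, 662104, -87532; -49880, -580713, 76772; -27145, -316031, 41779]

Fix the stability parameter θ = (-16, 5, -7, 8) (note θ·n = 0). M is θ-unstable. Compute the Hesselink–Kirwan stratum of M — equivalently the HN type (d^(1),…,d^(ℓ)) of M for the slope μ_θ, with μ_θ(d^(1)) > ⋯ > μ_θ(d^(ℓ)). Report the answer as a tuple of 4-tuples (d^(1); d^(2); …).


Via rank(M_{q-1}∘⋯∘M_p): M ≅ I[1,1], I[2,4], I[3,4]^2, I[4,4].
μ_θ-semistable layers: μ^(1)=8; μ^(2)=-1; μ^(3)=-7; μ^(4)=-16

((0, 0, 0, 4); (0, 1, 1, 0); (0, 0, 2, 0); (1, 0, 0, 0))


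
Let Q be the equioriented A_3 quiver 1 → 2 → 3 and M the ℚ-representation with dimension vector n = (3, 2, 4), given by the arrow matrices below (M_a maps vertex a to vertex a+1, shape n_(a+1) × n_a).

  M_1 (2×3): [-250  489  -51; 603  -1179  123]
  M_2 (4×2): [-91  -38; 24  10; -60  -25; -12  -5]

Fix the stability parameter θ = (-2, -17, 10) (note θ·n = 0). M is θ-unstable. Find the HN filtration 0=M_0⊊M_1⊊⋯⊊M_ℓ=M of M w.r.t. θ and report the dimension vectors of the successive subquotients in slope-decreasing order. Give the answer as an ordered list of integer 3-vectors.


Barcode: M ≅ I[1,1], I[1,3]^2, I[3,3]^2. HN layers by μ_θ (3 steps, strictly decreasing):
  μ^(1)=10; μ^(2)=-2; μ^(3)=-19/2

((0, 0, 4); (1, 0, 0); (2, 2, 0))


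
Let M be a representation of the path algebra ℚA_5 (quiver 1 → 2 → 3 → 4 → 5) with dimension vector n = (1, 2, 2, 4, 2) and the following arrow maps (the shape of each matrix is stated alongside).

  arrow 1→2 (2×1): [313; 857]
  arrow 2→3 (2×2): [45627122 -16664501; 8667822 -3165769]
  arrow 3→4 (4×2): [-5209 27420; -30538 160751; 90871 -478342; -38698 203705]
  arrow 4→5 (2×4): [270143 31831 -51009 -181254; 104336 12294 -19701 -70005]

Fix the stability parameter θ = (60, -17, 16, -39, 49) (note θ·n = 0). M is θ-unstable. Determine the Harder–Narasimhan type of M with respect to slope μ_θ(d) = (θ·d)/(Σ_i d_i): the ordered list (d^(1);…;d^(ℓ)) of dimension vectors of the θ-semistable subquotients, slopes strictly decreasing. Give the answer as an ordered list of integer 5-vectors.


Barcode: M ≅ I[1,5], I[2,5], I[4,4]^2. HN layers by μ_θ (5 steps, strictly decreasing):
  μ^(1)=49; μ^(2)=5; μ^(3)=-23/2; μ^(4)=-17; μ^(5)=-39

((0, 0, 0, 0, 2); (1, 1, 1, 1, 0); (0, 0, 1, 1, 0); (0, 1, 0, 0, 0); (0, 0, 0, 2, 0))


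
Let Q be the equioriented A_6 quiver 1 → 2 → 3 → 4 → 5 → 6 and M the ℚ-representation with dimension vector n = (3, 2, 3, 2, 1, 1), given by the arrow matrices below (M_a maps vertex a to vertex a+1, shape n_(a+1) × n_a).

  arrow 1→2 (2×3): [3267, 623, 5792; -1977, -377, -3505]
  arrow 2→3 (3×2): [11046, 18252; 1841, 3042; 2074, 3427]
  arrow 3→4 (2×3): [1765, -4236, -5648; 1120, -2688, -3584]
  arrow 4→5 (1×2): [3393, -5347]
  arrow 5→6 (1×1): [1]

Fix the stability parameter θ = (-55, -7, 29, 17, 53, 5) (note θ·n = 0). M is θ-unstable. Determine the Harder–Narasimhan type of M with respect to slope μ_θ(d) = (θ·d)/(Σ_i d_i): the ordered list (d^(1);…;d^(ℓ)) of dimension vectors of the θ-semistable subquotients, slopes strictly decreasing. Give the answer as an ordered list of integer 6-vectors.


Barcode: M ≅ I[1,1], I[1,3], I[1,6], I[3,3], I[4,4]. HN layers by μ_θ (5 steps, strictly decreasing):
  μ^(1)=29; μ^(2)=23; μ^(3)=17; μ^(4)=-7; μ^(5)=-55

((0, 0, 2, 0, 1, 1); (0, 0, 1, 1, 0, 0); (0, 0, 0, 1, 0, 0); (0, 2, 0, 0, 0, 0); (3, 0, 0, 0, 0, 0))


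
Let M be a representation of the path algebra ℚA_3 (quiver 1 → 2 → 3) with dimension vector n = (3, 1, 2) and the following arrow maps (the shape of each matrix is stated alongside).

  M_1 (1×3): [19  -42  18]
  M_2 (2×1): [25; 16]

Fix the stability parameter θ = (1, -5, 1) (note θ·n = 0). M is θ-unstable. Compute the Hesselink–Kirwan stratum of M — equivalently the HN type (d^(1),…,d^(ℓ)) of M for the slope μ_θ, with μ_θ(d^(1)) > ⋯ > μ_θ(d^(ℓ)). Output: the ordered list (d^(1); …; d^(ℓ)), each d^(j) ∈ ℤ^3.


Via rank(M_{q-1}∘⋯∘M_p): M ≅ I[1,1]^2, I[1,3], I[3,3].
μ_θ-semistable layers: μ^(1)=1; μ^(2)=-2

((2, 0, 2); (1, 1, 0))


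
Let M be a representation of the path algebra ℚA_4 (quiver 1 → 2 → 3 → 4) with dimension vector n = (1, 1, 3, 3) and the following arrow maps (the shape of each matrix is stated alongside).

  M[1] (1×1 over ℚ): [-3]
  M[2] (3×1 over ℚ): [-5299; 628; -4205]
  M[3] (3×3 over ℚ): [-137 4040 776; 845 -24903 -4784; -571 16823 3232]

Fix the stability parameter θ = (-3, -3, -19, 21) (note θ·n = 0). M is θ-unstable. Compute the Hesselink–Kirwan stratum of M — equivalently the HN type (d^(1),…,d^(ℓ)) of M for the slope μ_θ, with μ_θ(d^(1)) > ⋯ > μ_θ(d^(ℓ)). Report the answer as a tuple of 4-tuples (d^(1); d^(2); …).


Interval decomposition of M: I[1,4], I[3,3], I[3,4], I[4,4].
HN type (ℓ=3): μ^(1)=21; μ^(2)=-25/3; μ^(3)=-19

((0, 0, 0, 3); (1, 1, 1, 0); (0, 0, 2, 0))


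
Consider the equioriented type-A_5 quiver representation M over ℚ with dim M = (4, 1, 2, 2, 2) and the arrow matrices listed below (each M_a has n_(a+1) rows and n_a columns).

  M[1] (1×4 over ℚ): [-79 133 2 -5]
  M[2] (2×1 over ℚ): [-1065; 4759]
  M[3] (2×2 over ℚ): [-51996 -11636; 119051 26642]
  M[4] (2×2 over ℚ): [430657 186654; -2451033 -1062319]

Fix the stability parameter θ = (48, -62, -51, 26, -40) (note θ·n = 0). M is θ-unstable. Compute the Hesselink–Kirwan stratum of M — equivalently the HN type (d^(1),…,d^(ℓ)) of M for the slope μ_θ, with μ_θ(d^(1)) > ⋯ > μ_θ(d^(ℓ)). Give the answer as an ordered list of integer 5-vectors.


Via rank(M_{q-1}∘⋯∘M_p): M ≅ I[1,1]^3, I[1,5], I[3,5].
μ_θ-semistable layers: μ^(1)=48; μ^(2)=-7; μ^(3)=-65/3; μ^(4)=-51

((3, 0, 0, 0, 0); (0, 0, 0, 2, 2); (1, 1, 1, 0, 0); (0, 0, 1, 0, 0))
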